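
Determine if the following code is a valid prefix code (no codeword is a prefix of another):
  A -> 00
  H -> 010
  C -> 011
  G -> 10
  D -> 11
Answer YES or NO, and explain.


Checking each pair (does one codeword prefix another?):
  A='00' vs H='010': no prefix
  A='00' vs C='011': no prefix
  A='00' vs G='10': no prefix
  A='00' vs D='11': no prefix
  H='010' vs A='00': no prefix
  H='010' vs C='011': no prefix
  H='010' vs G='10': no prefix
  H='010' vs D='11': no prefix
  C='011' vs A='00': no prefix
  C='011' vs H='010': no prefix
  C='011' vs G='10': no prefix
  C='011' vs D='11': no prefix
  G='10' vs A='00': no prefix
  G='10' vs H='010': no prefix
  G='10' vs C='011': no prefix
  G='10' vs D='11': no prefix
  D='11' vs A='00': no prefix
  D='11' vs H='010': no prefix
  D='11' vs C='011': no prefix
  D='11' vs G='10': no prefix
No violation found over all pairs.

YES -- this is a valid prefix code. No codeword is a prefix of any other codeword.


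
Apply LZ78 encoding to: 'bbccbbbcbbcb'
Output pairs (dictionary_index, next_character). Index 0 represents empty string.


LZ78 encoding steps:
Dictionary: {0: ''}
Step 1: w='' (idx 0), next='b' -> output (0, 'b'), add 'b' as idx 1
Step 2: w='b' (idx 1), next='c' -> output (1, 'c'), add 'bc' as idx 2
Step 3: w='' (idx 0), next='c' -> output (0, 'c'), add 'c' as idx 3
Step 4: w='b' (idx 1), next='b' -> output (1, 'b'), add 'bb' as idx 4
Step 5: w='bc' (idx 2), next='b' -> output (2, 'b'), add 'bcb' as idx 5
Step 6: w='bcb' (idx 5), end of input -> output (5, '')


Encoded: [(0, 'b'), (1, 'c'), (0, 'c'), (1, 'b'), (2, 'b'), (5, '')]


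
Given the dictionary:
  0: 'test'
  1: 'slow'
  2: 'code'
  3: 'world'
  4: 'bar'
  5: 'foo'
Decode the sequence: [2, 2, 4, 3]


Look up each index in the dictionary:
  2 -> 'code'
  2 -> 'code'
  4 -> 'bar'
  3 -> 'world'

Decoded: "code code bar world"


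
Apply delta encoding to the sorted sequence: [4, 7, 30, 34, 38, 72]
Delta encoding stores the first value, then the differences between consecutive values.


First value: 4
Deltas:
  7 - 4 = 3
  30 - 7 = 23
  34 - 30 = 4
  38 - 34 = 4
  72 - 38 = 34


Delta encoded: [4, 3, 23, 4, 4, 34]


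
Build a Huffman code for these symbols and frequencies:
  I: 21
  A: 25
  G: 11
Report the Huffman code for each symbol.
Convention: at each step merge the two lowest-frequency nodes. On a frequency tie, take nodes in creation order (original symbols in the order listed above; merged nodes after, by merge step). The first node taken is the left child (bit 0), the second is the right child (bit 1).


Huffman tree construction:
Step 1: Merge G(11) + I(21) = 32
Step 2: Merge A(25) + (G+I)(32) = 57
Read each symbol's code off the tree from the root (left child = 0, right child = 1).

Codes:
  I: 11 (length 2)
  A: 0 (length 1)
  G: 10 (length 2)
Average code length: 89/57 = 1.5614 bits/symbol


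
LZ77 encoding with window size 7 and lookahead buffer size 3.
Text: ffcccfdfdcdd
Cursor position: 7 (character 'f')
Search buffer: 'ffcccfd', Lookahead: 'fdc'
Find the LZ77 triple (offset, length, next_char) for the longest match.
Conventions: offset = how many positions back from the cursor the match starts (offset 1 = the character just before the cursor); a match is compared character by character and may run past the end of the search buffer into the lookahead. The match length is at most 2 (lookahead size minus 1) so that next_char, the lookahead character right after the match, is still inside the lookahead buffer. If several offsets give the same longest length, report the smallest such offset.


Try each offset into the search buffer:
  offset=1 (pos 6, char 'd'): match length 0
  offset=2 (pos 5, char 'f'): match length 2
  offset=3 (pos 4, char 'c'): match length 0
  offset=4 (pos 3, char 'c'): match length 0
  offset=5 (pos 2, char 'c'): match length 0
  offset=6 (pos 1, char 'f'): match length 1
  offset=7 (pos 0, char 'f'): match length 1
Longest match has length 2 at offset 2.
next_char = character at position 7 + 2 = 9 -> 'c'

Best match: offset=2, length=2 (matching 'fd' starting at position 5)
LZ77 triple: (2, 2, 'c')


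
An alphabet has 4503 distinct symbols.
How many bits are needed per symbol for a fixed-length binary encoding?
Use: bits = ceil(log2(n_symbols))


log2(4503) = 12.1367
Bracket: 2^12 = 4096 < 4503 <= 2^13 = 8192
So ceil(log2(4503)) = 13

bits = ceil(log2(4503)) = ceil(12.1367) = 13 bits


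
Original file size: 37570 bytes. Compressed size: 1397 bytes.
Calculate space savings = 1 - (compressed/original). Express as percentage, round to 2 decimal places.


ratio = compressed/original = 1397/37570 = 0.037184
savings = 1 - ratio = 1 - 0.037184 = 0.962816
as a percentage: 0.962816 * 100 = 96.28%

Space savings = 1 - 1397/37570 = 96.28%


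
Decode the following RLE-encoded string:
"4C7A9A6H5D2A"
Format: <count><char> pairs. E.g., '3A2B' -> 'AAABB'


Expanding each <count><char> pair:
  4C -> 'CCCC'
  7A -> 'AAAAAAA'
  9A -> 'AAAAAAAAA'
  6H -> 'HHHHHH'
  5D -> 'DDDDD'
  2A -> 'AA'

Decoded = CCCCAAAAAAAAAAAAAAAAHHHHHHDDDDDAA


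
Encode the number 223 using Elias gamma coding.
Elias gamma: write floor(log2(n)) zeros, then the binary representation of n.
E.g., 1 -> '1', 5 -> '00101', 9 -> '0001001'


num_bits = floor(log2(223)) + 1 = 8
leading_zeros = num_bits - 1 = 7
binary(223) = 11011111

Elias gamma(223) = '0000000' + '11011111' = 000000011011111 (15 bits)


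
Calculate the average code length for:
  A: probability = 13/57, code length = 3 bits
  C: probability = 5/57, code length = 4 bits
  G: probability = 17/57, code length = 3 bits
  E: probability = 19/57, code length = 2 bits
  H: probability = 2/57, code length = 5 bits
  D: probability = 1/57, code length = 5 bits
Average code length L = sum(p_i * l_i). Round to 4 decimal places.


Weighted contributions p_i * l_i:
  A: (13/57) * 3 = 39/57
  C: (5/57) * 4 = 20/57
  G: (17/57) * 3 = 51/57
  E: (19/57) * 2 = 38/57
  H: (2/57) * 5 = 10/57
  D: (1/57) * 5 = 5/57
Sum = (39 + 20 + 51 + 38 + 10 + 5)/57 = 163/57

L = 163/57 = 2.8596 bits/symbol


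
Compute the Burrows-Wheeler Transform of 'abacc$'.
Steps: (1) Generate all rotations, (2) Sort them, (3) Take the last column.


Rotations (sorted):
  0: $abacc -> last char: c
  1: abacc$ -> last char: $
  2: acc$ab -> last char: b
  3: bacc$a -> last char: a
  4: c$abac -> last char: c
  5: cc$aba -> last char: a


BWT = c$baca


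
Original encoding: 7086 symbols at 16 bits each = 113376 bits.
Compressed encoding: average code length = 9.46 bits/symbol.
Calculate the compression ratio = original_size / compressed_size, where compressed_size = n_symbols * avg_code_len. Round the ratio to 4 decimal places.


original_size = n_symbols * orig_bits = 7086 * 16 = 113376 bits
compressed_size = n_symbols * avg_code_len = 7086 * 9.46 = 67033.56 bits
ratio = original_size / compressed_size = 113376 / 67033.56 = 1.6913

Compression ratio = 1.6913


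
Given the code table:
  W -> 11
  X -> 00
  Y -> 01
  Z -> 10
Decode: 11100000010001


Decoding:
11 -> W
10 -> Z
00 -> X
00 -> X
01 -> Y
00 -> X
01 -> Y


Result: WZXXYXY


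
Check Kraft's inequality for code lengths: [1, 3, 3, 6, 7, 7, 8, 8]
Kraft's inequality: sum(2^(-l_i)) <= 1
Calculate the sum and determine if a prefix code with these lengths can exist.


Sum = 2^(-1) + 2^(-3) + 2^(-3) + 2^(-6) + 2^(-7) + 2^(-7) + 2^(-8) + 2^(-8)
    = 0.5 + 0.125 + 0.125 + 0.015625 + 0.0078125 + 0.0078125 + 0.00390625 + 0.00390625
    = 202/256 = 0.7890625
Since 0.7890625 <= 1, Kraft's inequality IS satisfied.
A prefix code with these lengths CAN exist.

Kraft sum = 0.7890625. Satisfied.


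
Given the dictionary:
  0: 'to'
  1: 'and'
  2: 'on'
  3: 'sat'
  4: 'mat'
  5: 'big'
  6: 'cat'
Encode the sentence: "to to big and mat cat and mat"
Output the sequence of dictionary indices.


Look up each word in the dictionary:
  'to' -> 0
  'to' -> 0
  'big' -> 5
  'and' -> 1
  'mat' -> 4
  'cat' -> 6
  'and' -> 1
  'mat' -> 4

Encoded: [0, 0, 5, 1, 4, 6, 1, 4]


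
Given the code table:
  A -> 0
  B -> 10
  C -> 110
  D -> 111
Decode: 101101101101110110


Decoding:
10 -> B
110 -> C
110 -> C
110 -> C
111 -> D
0 -> A
110 -> C


Result: BCCCDAC


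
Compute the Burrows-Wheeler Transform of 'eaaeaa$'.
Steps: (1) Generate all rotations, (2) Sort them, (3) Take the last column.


Rotations (sorted):
  0: $eaaeaa -> last char: a
  1: a$eaaea -> last char: a
  2: aa$eaae -> last char: e
  3: aaeaa$e -> last char: e
  4: aeaa$ea -> last char: a
  5: eaa$eaa -> last char: a
  6: eaaeaa$ -> last char: $


BWT = aaeeaa$


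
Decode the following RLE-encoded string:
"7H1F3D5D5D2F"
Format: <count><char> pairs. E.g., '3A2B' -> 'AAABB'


Expanding each <count><char> pair:
  7H -> 'HHHHHHH'
  1F -> 'F'
  3D -> 'DDD'
  5D -> 'DDDDD'
  5D -> 'DDDDD'
  2F -> 'FF'

Decoded = HHHHHHHFDDDDDDDDDDDDDFF


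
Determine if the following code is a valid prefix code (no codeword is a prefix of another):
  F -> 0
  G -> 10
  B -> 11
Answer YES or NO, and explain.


Checking each pair (does one codeword prefix another?):
  F='0' vs G='10': no prefix
  F='0' vs B='11': no prefix
  G='10' vs F='0': no prefix
  G='10' vs B='11': no prefix
  B='11' vs F='0': no prefix
  B='11' vs G='10': no prefix
No violation found over all pairs.

YES -- this is a valid prefix code. No codeword is a prefix of any other codeword.


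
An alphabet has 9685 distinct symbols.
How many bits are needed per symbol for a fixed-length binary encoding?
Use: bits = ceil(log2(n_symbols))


log2(9685) = 13.2415
Bracket: 2^13 = 8192 < 9685 <= 2^14 = 16384
So ceil(log2(9685)) = 14

bits = ceil(log2(9685)) = ceil(13.2415) = 14 bits


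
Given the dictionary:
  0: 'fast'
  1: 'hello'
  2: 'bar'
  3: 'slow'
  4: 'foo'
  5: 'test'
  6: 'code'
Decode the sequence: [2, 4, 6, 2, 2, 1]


Look up each index in the dictionary:
  2 -> 'bar'
  4 -> 'foo'
  6 -> 'code'
  2 -> 'bar'
  2 -> 'bar'
  1 -> 'hello'

Decoded: "bar foo code bar bar hello"


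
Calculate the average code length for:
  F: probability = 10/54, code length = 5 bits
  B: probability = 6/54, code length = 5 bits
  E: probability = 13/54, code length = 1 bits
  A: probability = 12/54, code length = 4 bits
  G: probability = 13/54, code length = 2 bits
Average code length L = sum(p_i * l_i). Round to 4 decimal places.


Weighted contributions p_i * l_i:
  F: (10/54) * 5 = 50/54
  B: (6/54) * 5 = 30/54
  E: (13/54) * 1 = 13/54
  A: (12/54) * 4 = 48/54
  G: (13/54) * 2 = 26/54
Sum = (50 + 30 + 13 + 48 + 26)/54 = 167/54

L = 167/54 = 3.0926 bits/symbol


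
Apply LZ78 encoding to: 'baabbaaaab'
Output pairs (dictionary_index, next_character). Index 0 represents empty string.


LZ78 encoding steps:
Dictionary: {0: ''}
Step 1: w='' (idx 0), next='b' -> output (0, 'b'), add 'b' as idx 1
Step 2: w='' (idx 0), next='a' -> output (0, 'a'), add 'a' as idx 2
Step 3: w='a' (idx 2), next='b' -> output (2, 'b'), add 'ab' as idx 3
Step 4: w='b' (idx 1), next='a' -> output (1, 'a'), add 'ba' as idx 4
Step 5: w='a' (idx 2), next='a' -> output (2, 'a'), add 'aa' as idx 5
Step 6: w='ab' (idx 3), end of input -> output (3, '')


Encoded: [(0, 'b'), (0, 'a'), (2, 'b'), (1, 'a'), (2, 'a'), (3, '')]


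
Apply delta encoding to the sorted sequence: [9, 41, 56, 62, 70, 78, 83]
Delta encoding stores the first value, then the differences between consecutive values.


First value: 9
Deltas:
  41 - 9 = 32
  56 - 41 = 15
  62 - 56 = 6
  70 - 62 = 8
  78 - 70 = 8
  83 - 78 = 5


Delta encoded: [9, 32, 15, 6, 8, 8, 5]


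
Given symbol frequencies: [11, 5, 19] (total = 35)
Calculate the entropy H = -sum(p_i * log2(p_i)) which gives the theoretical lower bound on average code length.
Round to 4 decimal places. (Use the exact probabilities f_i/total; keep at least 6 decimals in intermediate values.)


Per-symbol terms -p_i * log2(p_i) with p_i = f_i/35:
  p = 11/35 = 0.314286: log2(p) = -1.669851, -p*log2(p) = 0.524810
  p = 5/35 = 0.142857: log2(p) = -2.807355, -p*log2(p) = 0.401051
  p = 19/35 = 0.542857: log2(p) = -0.881356, -p*log2(p) = 0.478450
H = 0.524810 + 0.401051 + 0.478450 = 1.404311

H = 1.4043 bits/symbol


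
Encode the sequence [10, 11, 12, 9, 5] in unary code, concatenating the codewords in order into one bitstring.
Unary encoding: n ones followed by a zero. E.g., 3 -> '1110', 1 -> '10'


Encode each number as n ones followed by a terminating 0:
  10 -> 11111111110 (11 bits)
  11 -> 111111111110 (12 bits)
  12 -> 1111111111110 (13 bits)
  9 -> 1111111110 (10 bits)
  5 -> 111110 (6 bits)
Total length = 11 + 12 + 13 + 10 + 6 = 52 bits.

Unary([10, 11, 12, 9, 5]) = 1111111111011111111111011111111111101111111110111110 (52 bits)


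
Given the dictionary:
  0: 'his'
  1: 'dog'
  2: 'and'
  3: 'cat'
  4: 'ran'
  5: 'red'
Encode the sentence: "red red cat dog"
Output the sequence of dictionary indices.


Look up each word in the dictionary:
  'red' -> 5
  'red' -> 5
  'cat' -> 3
  'dog' -> 1

Encoded: [5, 5, 3, 1]


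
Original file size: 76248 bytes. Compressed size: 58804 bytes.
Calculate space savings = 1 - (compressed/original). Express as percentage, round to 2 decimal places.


ratio = compressed/original = 58804/76248 = 0.77122
savings = 1 - ratio = 1 - 0.77122 = 0.22878
as a percentage: 0.22878 * 100 = 22.88%

Space savings = 1 - 58804/76248 = 22.88%


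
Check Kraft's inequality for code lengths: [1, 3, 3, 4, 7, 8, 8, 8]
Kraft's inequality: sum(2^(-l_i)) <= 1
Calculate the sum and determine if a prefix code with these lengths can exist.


Sum = 2^(-1) + 2^(-3) + 2^(-3) + 2^(-4) + 2^(-7) + 2^(-8) + 2^(-8) + 2^(-8)
    = 0.5 + 0.125 + 0.125 + 0.0625 + 0.0078125 + 0.00390625 + 0.00390625 + 0.00390625
    = 213/256 = 0.83203125
Since 0.83203125 <= 1, Kraft's inequality IS satisfied.
A prefix code with these lengths CAN exist.

Kraft sum = 0.83203125. Satisfied.


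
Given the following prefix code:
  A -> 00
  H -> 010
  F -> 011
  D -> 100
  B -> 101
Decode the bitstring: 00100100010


Decoding step by step:
Bits 00 -> A
Bits 100 -> D
Bits 100 -> D
Bits 010 -> H


Decoded message: ADDH


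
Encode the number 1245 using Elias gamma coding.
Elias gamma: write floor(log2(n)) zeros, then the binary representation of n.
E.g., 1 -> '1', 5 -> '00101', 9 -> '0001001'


num_bits = floor(log2(1245)) + 1 = 11
leading_zeros = num_bits - 1 = 10
binary(1245) = 10011011101

Elias gamma(1245) = '0000000000' + '10011011101' = 000000000010011011101 (21 bits)


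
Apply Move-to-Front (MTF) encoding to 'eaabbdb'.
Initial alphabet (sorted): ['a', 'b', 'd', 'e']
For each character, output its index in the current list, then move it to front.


MTF encoding:
'e': index 3 in ['a', 'b', 'd', 'e'] -> ['e', 'a', 'b', 'd']
'a': index 1 in ['e', 'a', 'b', 'd'] -> ['a', 'e', 'b', 'd']
'a': index 0 in ['a', 'e', 'b', 'd'] -> ['a', 'e', 'b', 'd']
'b': index 2 in ['a', 'e', 'b', 'd'] -> ['b', 'a', 'e', 'd']
'b': index 0 in ['b', 'a', 'e', 'd'] -> ['b', 'a', 'e', 'd']
'd': index 3 in ['b', 'a', 'e', 'd'] -> ['d', 'b', 'a', 'e']
'b': index 1 in ['d', 'b', 'a', 'e'] -> ['b', 'd', 'a', 'e']


Output: [3, 1, 0, 2, 0, 3, 1]


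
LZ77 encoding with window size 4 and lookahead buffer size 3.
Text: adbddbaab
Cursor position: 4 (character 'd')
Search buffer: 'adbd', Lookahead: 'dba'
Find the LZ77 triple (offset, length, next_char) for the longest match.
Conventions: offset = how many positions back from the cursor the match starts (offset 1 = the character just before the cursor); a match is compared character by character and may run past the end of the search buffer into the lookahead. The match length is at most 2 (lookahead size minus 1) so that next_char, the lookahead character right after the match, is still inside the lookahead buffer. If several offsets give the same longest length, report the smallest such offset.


Try each offset into the search buffer:
  offset=1 (pos 3, char 'd'): match length 1
  offset=2 (pos 2, char 'b'): match length 0
  offset=3 (pos 1, char 'd'): match length 2
  offset=4 (pos 0, char 'a'): match length 0
Longest match has length 2 at offset 3.
next_char = character at position 4 + 2 = 6 -> 'a'

Best match: offset=3, length=2 (matching 'db' starting at position 1)
LZ77 triple: (3, 2, 'a')


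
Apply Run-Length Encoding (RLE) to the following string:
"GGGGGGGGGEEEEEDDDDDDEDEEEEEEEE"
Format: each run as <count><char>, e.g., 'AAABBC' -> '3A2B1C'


Scanning runs left to right:
  i=0: run of 'G' x 9 -> '9G'
  i=9: run of 'E' x 5 -> '5E'
  i=14: run of 'D' x 6 -> '6D'
  i=20: run of 'E' x 1 -> '1E'
  i=21: run of 'D' x 1 -> '1D'
  i=22: run of 'E' x 8 -> '8E'

RLE = 9G5E6D1E1D8E


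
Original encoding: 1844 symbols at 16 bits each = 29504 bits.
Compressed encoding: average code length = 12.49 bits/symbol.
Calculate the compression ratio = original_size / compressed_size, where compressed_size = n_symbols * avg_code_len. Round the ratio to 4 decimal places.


original_size = n_symbols * orig_bits = 1844 * 16 = 29504 bits
compressed_size = n_symbols * avg_code_len = 1844 * 12.49 = 23031.56 bits
ratio = original_size / compressed_size = 29504 / 23031.56 = 1.281

Compression ratio = 1.281


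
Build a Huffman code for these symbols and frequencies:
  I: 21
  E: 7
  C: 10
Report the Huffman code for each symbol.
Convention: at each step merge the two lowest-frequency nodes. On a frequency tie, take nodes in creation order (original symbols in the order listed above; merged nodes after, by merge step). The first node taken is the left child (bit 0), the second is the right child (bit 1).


Huffman tree construction:
Step 1: Merge E(7) + C(10) = 17
Step 2: Merge (E+C)(17) + I(21) = 38
Read each symbol's code off the tree from the root (left child = 0, right child = 1).

Codes:
  I: 1 (length 1)
  E: 00 (length 2)
  C: 01 (length 2)
Average code length: 55/38 = 1.4474 bits/symbol


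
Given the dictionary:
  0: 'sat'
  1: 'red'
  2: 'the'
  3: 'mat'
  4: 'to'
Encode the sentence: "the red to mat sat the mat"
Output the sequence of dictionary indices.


Look up each word in the dictionary:
  'the' -> 2
  'red' -> 1
  'to' -> 4
  'mat' -> 3
  'sat' -> 0
  'the' -> 2
  'mat' -> 3

Encoded: [2, 1, 4, 3, 0, 2, 3]


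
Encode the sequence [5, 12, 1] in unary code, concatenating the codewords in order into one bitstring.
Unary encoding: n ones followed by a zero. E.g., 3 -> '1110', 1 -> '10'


Encode each number as n ones followed by a terminating 0:
  5 -> 111110 (6 bits)
  12 -> 1111111111110 (13 bits)
  1 -> 10 (2 bits)
Total length = 6 + 13 + 2 = 21 bits.

Unary([5, 12, 1]) = 111110111111111111010 (21 bits)


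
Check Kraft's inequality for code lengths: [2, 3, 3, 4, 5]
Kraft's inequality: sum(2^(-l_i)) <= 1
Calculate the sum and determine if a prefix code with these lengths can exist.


Sum = 2^(-2) + 2^(-3) + 2^(-3) + 2^(-4) + 2^(-5)
    = 0.25 + 0.125 + 0.125 + 0.0625 + 0.03125
    = 19/32 = 0.59375
Since 0.59375 <= 1, Kraft's inequality IS satisfied.
A prefix code with these lengths CAN exist.

Kraft sum = 0.59375. Satisfied.


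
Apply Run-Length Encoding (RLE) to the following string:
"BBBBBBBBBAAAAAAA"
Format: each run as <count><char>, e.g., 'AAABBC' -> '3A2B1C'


Scanning runs left to right:
  i=0: run of 'B' x 9 -> '9B'
  i=9: run of 'A' x 7 -> '7A'

RLE = 9B7A


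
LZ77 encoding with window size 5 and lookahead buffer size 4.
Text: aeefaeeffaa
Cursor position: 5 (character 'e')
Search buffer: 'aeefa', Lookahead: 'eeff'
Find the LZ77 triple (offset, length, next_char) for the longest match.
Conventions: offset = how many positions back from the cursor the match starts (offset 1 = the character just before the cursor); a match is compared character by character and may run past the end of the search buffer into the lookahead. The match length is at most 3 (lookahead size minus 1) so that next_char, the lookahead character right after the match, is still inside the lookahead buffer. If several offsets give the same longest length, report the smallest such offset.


Try each offset into the search buffer:
  offset=1 (pos 4, char 'a'): match length 0
  offset=2 (pos 3, char 'f'): match length 0
  offset=3 (pos 2, char 'e'): match length 1
  offset=4 (pos 1, char 'e'): match length 3
  offset=5 (pos 0, char 'a'): match length 0
Longest match has length 3 at offset 4.
next_char = character at position 5 + 3 = 8 -> 'f'

Best match: offset=4, length=3 (matching 'eef' starting at position 1)
LZ77 triple: (4, 3, 'f')


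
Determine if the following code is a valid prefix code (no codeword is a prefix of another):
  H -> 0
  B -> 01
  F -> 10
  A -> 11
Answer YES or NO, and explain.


Checking each pair (does one codeword prefix another?):
  H='0' vs B='01': prefix -- VIOLATION

NO -- this is NOT a valid prefix code. H (0) is a prefix of B (01).


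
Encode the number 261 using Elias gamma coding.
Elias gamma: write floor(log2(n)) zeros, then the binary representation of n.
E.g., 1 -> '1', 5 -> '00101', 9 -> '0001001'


num_bits = floor(log2(261)) + 1 = 9
leading_zeros = num_bits - 1 = 8
binary(261) = 100000101

Elias gamma(261) = '00000000' + '100000101' = 00000000100000101 (17 bits)


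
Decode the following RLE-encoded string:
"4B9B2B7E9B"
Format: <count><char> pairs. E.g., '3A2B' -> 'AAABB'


Expanding each <count><char> pair:
  4B -> 'BBBB'
  9B -> 'BBBBBBBBB'
  2B -> 'BB'
  7E -> 'EEEEEEE'
  9B -> 'BBBBBBBBB'

Decoded = BBBBBBBBBBBBBBBEEEEEEEBBBBBBBBB


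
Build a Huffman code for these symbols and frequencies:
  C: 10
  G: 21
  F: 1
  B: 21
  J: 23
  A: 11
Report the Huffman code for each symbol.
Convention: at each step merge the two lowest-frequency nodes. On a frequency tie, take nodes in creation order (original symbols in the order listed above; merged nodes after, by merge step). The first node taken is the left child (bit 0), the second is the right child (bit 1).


Huffman tree construction:
Step 1: Merge F(1) + C(10) = 11
Step 2: Merge A(11) + (F+C)(11) = 22
Step 3: Merge G(21) + B(21) = 42
Step 4: Merge (A+(F+C))(22) + J(23) = 45
Step 5: Merge (G+B)(42) + ((A+(F+C))+J)(45) = 87
Read each symbol's code off the tree from the root (left child = 0, right child = 1).

Codes:
  C: 1011 (length 4)
  G: 00 (length 2)
  F: 1010 (length 4)
  B: 01 (length 2)
  J: 11 (length 2)
  A: 100 (length 3)
Average code length: 207/87 = 2.3793 bits/symbol


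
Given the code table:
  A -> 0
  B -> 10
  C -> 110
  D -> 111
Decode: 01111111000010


Decoding:
0 -> A
111 -> D
111 -> D
10 -> B
0 -> A
0 -> A
0 -> A
10 -> B


Result: ADDBAAAB


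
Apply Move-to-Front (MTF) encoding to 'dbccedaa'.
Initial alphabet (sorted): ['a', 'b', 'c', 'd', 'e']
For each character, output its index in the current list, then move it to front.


MTF encoding:
'd': index 3 in ['a', 'b', 'c', 'd', 'e'] -> ['d', 'a', 'b', 'c', 'e']
'b': index 2 in ['d', 'a', 'b', 'c', 'e'] -> ['b', 'd', 'a', 'c', 'e']
'c': index 3 in ['b', 'd', 'a', 'c', 'e'] -> ['c', 'b', 'd', 'a', 'e']
'c': index 0 in ['c', 'b', 'd', 'a', 'e'] -> ['c', 'b', 'd', 'a', 'e']
'e': index 4 in ['c', 'b', 'd', 'a', 'e'] -> ['e', 'c', 'b', 'd', 'a']
'd': index 3 in ['e', 'c', 'b', 'd', 'a'] -> ['d', 'e', 'c', 'b', 'a']
'a': index 4 in ['d', 'e', 'c', 'b', 'a'] -> ['a', 'd', 'e', 'c', 'b']
'a': index 0 in ['a', 'd', 'e', 'c', 'b'] -> ['a', 'd', 'e', 'c', 'b']


Output: [3, 2, 3, 0, 4, 3, 4, 0]


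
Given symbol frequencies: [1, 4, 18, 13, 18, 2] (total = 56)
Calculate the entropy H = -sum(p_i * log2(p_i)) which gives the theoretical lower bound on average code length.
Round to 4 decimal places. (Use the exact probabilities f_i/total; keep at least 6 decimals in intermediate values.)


Per-symbol terms -p_i * log2(p_i) with p_i = f_i/56:
  p = 1/56 = 0.017857: log2(p) = -5.807355, -p*log2(p) = 0.103703
  p = 4/56 = 0.071429: log2(p) = -3.807355, -p*log2(p) = 0.271954
  p = 18/56 = 0.321429: log2(p) = -1.637430, -p*log2(p) = 0.526317
  p = 13/56 = 0.232143: log2(p) = -2.106915, -p*log2(p) = 0.489105
  p = 18/56 = 0.321429: log2(p) = -1.637430, -p*log2(p) = 0.526317
  p = 2/56 = 0.035714: log2(p) = -4.807355, -p*log2(p) = 0.171691
H = 0.103703 + 0.271954 + 0.526317 + 0.489105 + 0.526317 + 0.171691 = 2.089087

H = 2.0891 bits/symbol


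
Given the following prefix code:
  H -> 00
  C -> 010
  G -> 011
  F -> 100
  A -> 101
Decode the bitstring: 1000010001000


Decoding step by step:
Bits 100 -> F
Bits 00 -> H
Bits 100 -> F
Bits 010 -> C
Bits 00 -> H


Decoded message: FHFCH


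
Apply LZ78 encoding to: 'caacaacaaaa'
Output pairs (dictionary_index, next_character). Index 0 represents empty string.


LZ78 encoding steps:
Dictionary: {0: ''}
Step 1: w='' (idx 0), next='c' -> output (0, 'c'), add 'c' as idx 1
Step 2: w='' (idx 0), next='a' -> output (0, 'a'), add 'a' as idx 2
Step 3: w='a' (idx 2), next='c' -> output (2, 'c'), add 'ac' as idx 3
Step 4: w='a' (idx 2), next='a' -> output (2, 'a'), add 'aa' as idx 4
Step 5: w='c' (idx 1), next='a' -> output (1, 'a'), add 'ca' as idx 5
Step 6: w='aa' (idx 4), next='a' -> output (4, 'a'), add 'aaa' as idx 6


Encoded: [(0, 'c'), (0, 'a'), (2, 'c'), (2, 'a'), (1, 'a'), (4, 'a')]


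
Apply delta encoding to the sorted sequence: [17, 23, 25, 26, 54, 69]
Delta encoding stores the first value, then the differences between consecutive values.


First value: 17
Deltas:
  23 - 17 = 6
  25 - 23 = 2
  26 - 25 = 1
  54 - 26 = 28
  69 - 54 = 15


Delta encoded: [17, 6, 2, 1, 28, 15]


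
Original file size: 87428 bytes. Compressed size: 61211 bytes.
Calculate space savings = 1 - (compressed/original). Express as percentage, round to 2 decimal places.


ratio = compressed/original = 61211/87428 = 0.70013
savings = 1 - ratio = 1 - 0.70013 = 0.29987
as a percentage: 0.29987 * 100 = 29.99%

Space savings = 1 - 61211/87428 = 29.99%


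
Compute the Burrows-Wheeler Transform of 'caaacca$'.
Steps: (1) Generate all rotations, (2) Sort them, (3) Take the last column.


Rotations (sorted):
  0: $caaacca -> last char: a
  1: a$caaacc -> last char: c
  2: aaacca$c -> last char: c
  3: aacca$ca -> last char: a
  4: acca$caa -> last char: a
  5: ca$caaac -> last char: c
  6: caaacca$ -> last char: $
  7: cca$caaa -> last char: a


BWT = accaac$a


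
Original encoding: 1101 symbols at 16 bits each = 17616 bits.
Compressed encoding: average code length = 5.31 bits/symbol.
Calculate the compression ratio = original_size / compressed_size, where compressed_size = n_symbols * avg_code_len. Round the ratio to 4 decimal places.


original_size = n_symbols * orig_bits = 1101 * 16 = 17616 bits
compressed_size = n_symbols * avg_code_len = 1101 * 5.31 = 5846.31 bits
ratio = original_size / compressed_size = 17616 / 5846.31 = 3.0132

Compression ratio = 3.0132


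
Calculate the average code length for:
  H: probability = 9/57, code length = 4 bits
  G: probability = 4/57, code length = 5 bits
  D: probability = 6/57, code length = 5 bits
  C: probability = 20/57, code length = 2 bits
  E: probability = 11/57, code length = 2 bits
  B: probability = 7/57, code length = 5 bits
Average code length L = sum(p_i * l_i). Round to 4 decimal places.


Weighted contributions p_i * l_i:
  H: (9/57) * 4 = 36/57
  G: (4/57) * 5 = 20/57
  D: (6/57) * 5 = 30/57
  C: (20/57) * 2 = 40/57
  E: (11/57) * 2 = 22/57
  B: (7/57) * 5 = 35/57
Sum = (36 + 20 + 30 + 40 + 22 + 35)/57 = 183/57

L = 183/57 = 3.2105 bits/symbol


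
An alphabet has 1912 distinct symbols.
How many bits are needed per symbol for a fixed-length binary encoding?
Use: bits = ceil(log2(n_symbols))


log2(1912) = 10.9009
Bracket: 2^10 = 1024 < 1912 <= 2^11 = 2048
So ceil(log2(1912)) = 11

bits = ceil(log2(1912)) = ceil(10.9009) = 11 bits


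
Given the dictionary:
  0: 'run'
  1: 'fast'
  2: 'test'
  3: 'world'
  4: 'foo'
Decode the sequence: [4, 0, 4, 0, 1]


Look up each index in the dictionary:
  4 -> 'foo'
  0 -> 'run'
  4 -> 'foo'
  0 -> 'run'
  1 -> 'fast'

Decoded: "foo run foo run fast"


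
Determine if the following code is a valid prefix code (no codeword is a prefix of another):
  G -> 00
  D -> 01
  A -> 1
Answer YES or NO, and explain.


Checking each pair (does one codeword prefix another?):
  G='00' vs D='01': no prefix
  G='00' vs A='1': no prefix
  D='01' vs G='00': no prefix
  D='01' vs A='1': no prefix
  A='1' vs G='00': no prefix
  A='1' vs D='01': no prefix
No violation found over all pairs.

YES -- this is a valid prefix code. No codeword is a prefix of any other codeword.


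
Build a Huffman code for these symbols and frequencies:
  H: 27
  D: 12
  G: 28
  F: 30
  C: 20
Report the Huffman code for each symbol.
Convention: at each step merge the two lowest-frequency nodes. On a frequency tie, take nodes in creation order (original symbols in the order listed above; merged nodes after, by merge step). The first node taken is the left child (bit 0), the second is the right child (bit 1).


Huffman tree construction:
Step 1: Merge D(12) + C(20) = 32
Step 2: Merge H(27) + G(28) = 55
Step 3: Merge F(30) + (D+C)(32) = 62
Step 4: Merge (H+G)(55) + (F+(D+C))(62) = 117
Read each symbol's code off the tree from the root (left child = 0, right child = 1).

Codes:
  H: 00 (length 2)
  D: 110 (length 3)
  G: 01 (length 2)
  F: 10 (length 2)
  C: 111 (length 3)
Average code length: 266/117 = 2.2735 bits/symbol


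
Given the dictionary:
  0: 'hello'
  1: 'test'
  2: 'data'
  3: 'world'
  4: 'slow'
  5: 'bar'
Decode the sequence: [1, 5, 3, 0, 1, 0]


Look up each index in the dictionary:
  1 -> 'test'
  5 -> 'bar'
  3 -> 'world'
  0 -> 'hello'
  1 -> 'test'
  0 -> 'hello'

Decoded: "test bar world hello test hello"


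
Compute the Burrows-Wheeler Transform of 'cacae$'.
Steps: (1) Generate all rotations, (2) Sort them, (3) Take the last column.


Rotations (sorted):
  0: $cacae -> last char: e
  1: acae$c -> last char: c
  2: ae$cac -> last char: c
  3: cacae$ -> last char: $
  4: cae$ca -> last char: a
  5: e$caca -> last char: a


BWT = ecc$aa


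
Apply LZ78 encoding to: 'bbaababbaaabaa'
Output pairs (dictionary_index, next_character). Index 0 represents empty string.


LZ78 encoding steps:
Dictionary: {0: ''}
Step 1: w='' (idx 0), next='b' -> output (0, 'b'), add 'b' as idx 1
Step 2: w='b' (idx 1), next='a' -> output (1, 'a'), add 'ba' as idx 2
Step 3: w='' (idx 0), next='a' -> output (0, 'a'), add 'a' as idx 3
Step 4: w='ba' (idx 2), next='b' -> output (2, 'b'), add 'bab' as idx 4
Step 5: w='ba' (idx 2), next='a' -> output (2, 'a'), add 'baa' as idx 5
Step 6: w='a' (idx 3), next='b' -> output (3, 'b'), add 'ab' as idx 6
Step 7: w='a' (idx 3), next='a' -> output (3, 'a'), add 'aa' as idx 7


Encoded: [(0, 'b'), (1, 'a'), (0, 'a'), (2, 'b'), (2, 'a'), (3, 'b'), (3, 'a')]


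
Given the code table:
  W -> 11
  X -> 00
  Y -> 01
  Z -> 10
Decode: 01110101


Decoding:
01 -> Y
11 -> W
01 -> Y
01 -> Y


Result: YWYY


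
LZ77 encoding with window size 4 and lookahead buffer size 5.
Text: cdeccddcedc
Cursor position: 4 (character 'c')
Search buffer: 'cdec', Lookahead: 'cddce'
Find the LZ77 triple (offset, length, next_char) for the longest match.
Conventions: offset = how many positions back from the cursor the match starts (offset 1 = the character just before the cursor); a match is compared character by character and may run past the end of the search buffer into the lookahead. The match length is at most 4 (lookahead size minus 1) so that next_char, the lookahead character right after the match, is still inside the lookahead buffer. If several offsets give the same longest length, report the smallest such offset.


Try each offset into the search buffer:
  offset=1 (pos 3, char 'c'): match length 1
  offset=2 (pos 2, char 'e'): match length 0
  offset=3 (pos 1, char 'd'): match length 0
  offset=4 (pos 0, char 'c'): match length 2
Longest match has length 2 at offset 4.
next_char = character at position 4 + 2 = 6 -> 'd'

Best match: offset=4, length=2 (matching 'cd' starting at position 0)
LZ77 triple: (4, 2, 'd')


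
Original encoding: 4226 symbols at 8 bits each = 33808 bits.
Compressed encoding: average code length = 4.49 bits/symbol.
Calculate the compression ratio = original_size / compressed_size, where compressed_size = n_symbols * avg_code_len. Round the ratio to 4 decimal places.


original_size = n_symbols * orig_bits = 4226 * 8 = 33808 bits
compressed_size = n_symbols * avg_code_len = 4226 * 4.49 = 18974.74 bits
ratio = original_size / compressed_size = 33808 / 18974.74 = 1.7817

Compression ratio = 1.7817


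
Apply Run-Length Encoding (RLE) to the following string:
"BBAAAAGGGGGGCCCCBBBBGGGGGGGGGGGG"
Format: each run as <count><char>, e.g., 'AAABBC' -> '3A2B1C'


Scanning runs left to right:
  i=0: run of 'B' x 2 -> '2B'
  i=2: run of 'A' x 4 -> '4A'
  i=6: run of 'G' x 6 -> '6G'
  i=12: run of 'C' x 4 -> '4C'
  i=16: run of 'B' x 4 -> '4B'
  i=20: run of 'G' x 12 -> '12G'

RLE = 2B4A6G4C4B12G


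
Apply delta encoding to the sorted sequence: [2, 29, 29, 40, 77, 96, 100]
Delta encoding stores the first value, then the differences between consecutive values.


First value: 2
Deltas:
  29 - 2 = 27
  29 - 29 = 0
  40 - 29 = 11
  77 - 40 = 37
  96 - 77 = 19
  100 - 96 = 4


Delta encoded: [2, 27, 0, 11, 37, 19, 4]


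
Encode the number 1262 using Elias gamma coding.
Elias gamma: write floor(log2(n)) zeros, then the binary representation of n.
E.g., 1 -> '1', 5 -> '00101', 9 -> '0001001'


num_bits = floor(log2(1262)) + 1 = 11
leading_zeros = num_bits - 1 = 10
binary(1262) = 10011101110

Elias gamma(1262) = '0000000000' + '10011101110' = 000000000010011101110 (21 bits)


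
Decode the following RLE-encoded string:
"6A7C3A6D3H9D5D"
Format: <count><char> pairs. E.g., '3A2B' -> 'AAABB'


Expanding each <count><char> pair:
  6A -> 'AAAAAA'
  7C -> 'CCCCCCC'
  3A -> 'AAA'
  6D -> 'DDDDDD'
  3H -> 'HHH'
  9D -> 'DDDDDDDDD'
  5D -> 'DDDDD'

Decoded = AAAAAACCCCCCCAAADDDDDDHHHDDDDDDDDDDDDDD


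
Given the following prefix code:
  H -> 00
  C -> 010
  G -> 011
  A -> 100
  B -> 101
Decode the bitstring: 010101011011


Decoding step by step:
Bits 010 -> C
Bits 101 -> B
Bits 011 -> G
Bits 011 -> G


Decoded message: CBGG


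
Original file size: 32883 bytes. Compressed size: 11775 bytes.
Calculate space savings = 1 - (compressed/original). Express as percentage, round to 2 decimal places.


ratio = compressed/original = 11775/32883 = 0.358088
savings = 1 - ratio = 1 - 0.358088 = 0.641912
as a percentage: 0.641912 * 100 = 64.19%

Space savings = 1 - 11775/32883 = 64.19%


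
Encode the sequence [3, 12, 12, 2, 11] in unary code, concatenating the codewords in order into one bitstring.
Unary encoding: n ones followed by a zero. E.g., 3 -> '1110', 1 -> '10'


Encode each number as n ones followed by a terminating 0:
  3 -> 1110 (4 bits)
  12 -> 1111111111110 (13 bits)
  12 -> 1111111111110 (13 bits)
  2 -> 110 (3 bits)
  11 -> 111111111110 (12 bits)
Total length = 4 + 13 + 13 + 3 + 12 = 45 bits.

Unary([3, 12, 12, 2, 11]) = 111011111111111101111111111110110111111111110 (45 bits)


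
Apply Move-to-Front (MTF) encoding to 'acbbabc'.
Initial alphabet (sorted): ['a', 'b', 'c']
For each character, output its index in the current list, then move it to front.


MTF encoding:
'a': index 0 in ['a', 'b', 'c'] -> ['a', 'b', 'c']
'c': index 2 in ['a', 'b', 'c'] -> ['c', 'a', 'b']
'b': index 2 in ['c', 'a', 'b'] -> ['b', 'c', 'a']
'b': index 0 in ['b', 'c', 'a'] -> ['b', 'c', 'a']
'a': index 2 in ['b', 'c', 'a'] -> ['a', 'b', 'c']
'b': index 1 in ['a', 'b', 'c'] -> ['b', 'a', 'c']
'c': index 2 in ['b', 'a', 'c'] -> ['c', 'b', 'a']


Output: [0, 2, 2, 0, 2, 1, 2]


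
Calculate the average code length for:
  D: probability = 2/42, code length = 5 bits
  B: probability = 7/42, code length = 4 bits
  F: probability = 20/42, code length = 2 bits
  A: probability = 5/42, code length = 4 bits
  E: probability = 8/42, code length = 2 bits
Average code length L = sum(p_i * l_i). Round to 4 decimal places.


Weighted contributions p_i * l_i:
  D: (2/42) * 5 = 10/42
  B: (7/42) * 4 = 28/42
  F: (20/42) * 2 = 40/42
  A: (5/42) * 4 = 20/42
  E: (8/42) * 2 = 16/42
Sum = (10 + 28 + 40 + 20 + 16)/42 = 114/42

L = 114/42 = 2.7143 bits/symbol


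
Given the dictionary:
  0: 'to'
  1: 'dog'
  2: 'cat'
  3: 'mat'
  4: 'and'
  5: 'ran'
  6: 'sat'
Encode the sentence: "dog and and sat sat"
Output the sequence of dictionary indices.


Look up each word in the dictionary:
  'dog' -> 1
  'and' -> 4
  'and' -> 4
  'sat' -> 6
  'sat' -> 6

Encoded: [1, 4, 4, 6, 6]


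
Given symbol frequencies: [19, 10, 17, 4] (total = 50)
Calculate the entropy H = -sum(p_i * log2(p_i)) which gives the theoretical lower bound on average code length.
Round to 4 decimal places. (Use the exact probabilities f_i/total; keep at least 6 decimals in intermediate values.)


Per-symbol terms -p_i * log2(p_i) with p_i = f_i/50:
  p = 19/50 = 0.380000: log2(p) = -1.395929, -p*log2(p) = 0.530453
  p = 10/50 = 0.200000: log2(p) = -2.321928, -p*log2(p) = 0.464386
  p = 17/50 = 0.340000: log2(p) = -1.556393, -p*log2(p) = 0.529174
  p = 4/50 = 0.080000: log2(p) = -3.643856, -p*log2(p) = 0.291508
H = 0.530453 + 0.464386 + 0.529174 + 0.291508 = 1.815521

H = 1.8155 bits/symbol


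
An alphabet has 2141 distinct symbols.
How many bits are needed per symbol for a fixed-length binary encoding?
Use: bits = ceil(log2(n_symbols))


log2(2141) = 11.0641
Bracket: 2^11 = 2048 < 2141 <= 2^12 = 4096
So ceil(log2(2141)) = 12

bits = ceil(log2(2141)) = ceil(11.0641) = 12 bits


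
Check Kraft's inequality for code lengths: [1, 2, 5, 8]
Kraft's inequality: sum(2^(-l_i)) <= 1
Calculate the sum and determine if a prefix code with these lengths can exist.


Sum = 2^(-1) + 2^(-2) + 2^(-5) + 2^(-8)
    = 0.5 + 0.25 + 0.03125 + 0.00390625
    = 201/256 = 0.78515625
Since 0.78515625 <= 1, Kraft's inequality IS satisfied.
A prefix code with these lengths CAN exist.

Kraft sum = 0.78515625. Satisfied.


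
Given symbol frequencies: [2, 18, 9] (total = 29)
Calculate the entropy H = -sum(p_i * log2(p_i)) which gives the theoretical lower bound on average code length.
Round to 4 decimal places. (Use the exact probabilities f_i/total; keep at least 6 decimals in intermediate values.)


Per-symbol terms -p_i * log2(p_i) with p_i = f_i/29:
  p = 2/29 = 0.068966: log2(p) = -3.857981, -p*log2(p) = 0.266068
  p = 18/29 = 0.620690: log2(p) = -0.688056, -p*log2(p) = 0.427069
  p = 9/29 = 0.310345: log2(p) = -1.688056, -p*log2(p) = 0.523879
H = 0.266068 + 0.427069 + 0.523879 = 1.217016

H = 1.217 bits/symbol


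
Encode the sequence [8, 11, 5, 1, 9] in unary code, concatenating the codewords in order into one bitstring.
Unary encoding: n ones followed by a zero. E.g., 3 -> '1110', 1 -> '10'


Encode each number as n ones followed by a terminating 0:
  8 -> 111111110 (9 bits)
  11 -> 111111111110 (12 bits)
  5 -> 111110 (6 bits)
  1 -> 10 (2 bits)
  9 -> 1111111110 (10 bits)
Total length = 9 + 12 + 6 + 2 + 10 = 39 bits.

Unary([8, 11, 5, 1, 9]) = 111111110111111111110111110101111111110 (39 bits)


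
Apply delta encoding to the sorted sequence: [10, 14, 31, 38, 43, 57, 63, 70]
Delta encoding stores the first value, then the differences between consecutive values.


First value: 10
Deltas:
  14 - 10 = 4
  31 - 14 = 17
  38 - 31 = 7
  43 - 38 = 5
  57 - 43 = 14
  63 - 57 = 6
  70 - 63 = 7


Delta encoded: [10, 4, 17, 7, 5, 14, 6, 7]


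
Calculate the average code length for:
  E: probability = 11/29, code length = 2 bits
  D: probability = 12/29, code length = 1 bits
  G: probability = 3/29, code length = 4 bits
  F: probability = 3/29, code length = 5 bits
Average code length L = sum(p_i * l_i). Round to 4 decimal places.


Weighted contributions p_i * l_i:
  E: (11/29) * 2 = 22/29
  D: (12/29) * 1 = 12/29
  G: (3/29) * 4 = 12/29
  F: (3/29) * 5 = 15/29
Sum = (22 + 12 + 12 + 15)/29 = 61/29

L = 61/29 = 2.1034 bits/symbol


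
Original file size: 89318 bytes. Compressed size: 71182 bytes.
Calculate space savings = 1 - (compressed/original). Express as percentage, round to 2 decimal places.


ratio = compressed/original = 71182/89318 = 0.79695
savings = 1 - ratio = 1 - 0.79695 = 0.20305
as a percentage: 0.20305 * 100 = 20.3%

Space savings = 1 - 71182/89318 = 20.3%
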